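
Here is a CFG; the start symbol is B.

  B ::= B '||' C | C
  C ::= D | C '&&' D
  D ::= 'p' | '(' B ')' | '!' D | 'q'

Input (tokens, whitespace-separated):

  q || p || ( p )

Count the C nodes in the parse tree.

4

[B [B [B [C [D q]]] || [C [D p]]] || [C [D ( [B [C [D p]]] )]]]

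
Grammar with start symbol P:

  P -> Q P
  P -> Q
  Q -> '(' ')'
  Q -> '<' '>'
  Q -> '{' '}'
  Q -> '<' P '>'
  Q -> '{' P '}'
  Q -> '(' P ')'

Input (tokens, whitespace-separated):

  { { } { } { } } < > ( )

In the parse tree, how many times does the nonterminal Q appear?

6

[P [Q { [P [Q { }] [P [Q { }] [P [Q { }]]]] }] [P [Q < >] [P [Q ( )]]]]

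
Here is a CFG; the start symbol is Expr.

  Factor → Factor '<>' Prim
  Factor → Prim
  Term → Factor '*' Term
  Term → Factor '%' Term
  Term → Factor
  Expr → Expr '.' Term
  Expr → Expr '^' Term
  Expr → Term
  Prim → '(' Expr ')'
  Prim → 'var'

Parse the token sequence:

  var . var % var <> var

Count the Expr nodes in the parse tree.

[Expr [Expr [Term [Factor [Prim var]]]] . [Term [Factor [Prim var]] % [Term [Factor [Factor [Prim var]] <> [Prim var]]]]]

2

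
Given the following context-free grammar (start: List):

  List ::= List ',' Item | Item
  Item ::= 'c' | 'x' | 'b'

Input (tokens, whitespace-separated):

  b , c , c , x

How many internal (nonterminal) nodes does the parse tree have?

8

[List [List [List [List [Item b]] , [Item c]] , [Item c]] , [Item x]]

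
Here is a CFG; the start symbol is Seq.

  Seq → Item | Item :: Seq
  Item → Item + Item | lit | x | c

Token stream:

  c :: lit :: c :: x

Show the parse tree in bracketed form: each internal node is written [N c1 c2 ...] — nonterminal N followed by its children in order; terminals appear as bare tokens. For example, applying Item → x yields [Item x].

Seq
Item :: Seq
c :: Seq
c :: Item :: Seq
c :: lit :: Seq
c :: lit :: Item :: Seq
c :: lit :: c :: Seq
c :: lit :: c :: Item
c :: lit :: c :: x

[Seq [Item c] :: [Seq [Item lit] :: [Seq [Item c] :: [Seq [Item x]]]]]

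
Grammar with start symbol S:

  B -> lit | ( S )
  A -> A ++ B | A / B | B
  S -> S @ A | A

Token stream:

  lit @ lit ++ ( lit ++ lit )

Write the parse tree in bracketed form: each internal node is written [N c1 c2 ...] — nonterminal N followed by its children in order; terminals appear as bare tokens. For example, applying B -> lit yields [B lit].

[S [S [A [B lit]]] @ [A [A [B lit]] ++ [B ( [S [A [A [B lit]] ++ [B lit]]] )]]]

S
S @ A
A @ A
B @ A
lit @ A
lit @ A ++ B
lit @ B ++ B
lit @ lit ++ B
lit @ lit ++ ( S )
lit @ lit ++ ( A )
lit @ lit ++ ( A ++ B )
lit @ lit ++ ( B ++ B )
lit @ lit ++ ( lit ++ B )
lit @ lit ++ ( lit ++ lit )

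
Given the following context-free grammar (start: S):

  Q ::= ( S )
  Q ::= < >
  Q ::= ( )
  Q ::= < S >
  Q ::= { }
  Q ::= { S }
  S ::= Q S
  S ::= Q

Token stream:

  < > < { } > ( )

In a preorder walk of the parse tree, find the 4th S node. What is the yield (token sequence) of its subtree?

( )

[S [Q < >] [S [Q < [S [Q { }]] >] [S [Q ( )]]]]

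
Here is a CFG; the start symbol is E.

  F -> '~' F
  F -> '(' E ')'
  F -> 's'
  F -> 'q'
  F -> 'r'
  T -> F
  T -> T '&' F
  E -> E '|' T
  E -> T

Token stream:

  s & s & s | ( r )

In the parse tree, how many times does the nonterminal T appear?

5

[E [E [T [T [T [F s]] & [F s]] & [F s]]] | [T [F ( [E [T [F r]]] )]]]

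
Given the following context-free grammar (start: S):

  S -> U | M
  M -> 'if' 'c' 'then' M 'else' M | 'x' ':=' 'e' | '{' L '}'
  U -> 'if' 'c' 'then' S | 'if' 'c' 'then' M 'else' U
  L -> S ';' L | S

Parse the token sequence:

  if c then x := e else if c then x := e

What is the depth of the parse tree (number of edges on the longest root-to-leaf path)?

[S [U if c then [M x := e] else [U if c then [S [M x := e]]]]]

5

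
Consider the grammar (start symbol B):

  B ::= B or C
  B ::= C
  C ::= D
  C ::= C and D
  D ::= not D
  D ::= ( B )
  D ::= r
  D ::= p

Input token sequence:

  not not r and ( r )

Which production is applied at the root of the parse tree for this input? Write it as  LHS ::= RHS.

[B [C [C [D not [D not [D r]]]] and [D ( [B [C [D r]]] )]]]

B ::= C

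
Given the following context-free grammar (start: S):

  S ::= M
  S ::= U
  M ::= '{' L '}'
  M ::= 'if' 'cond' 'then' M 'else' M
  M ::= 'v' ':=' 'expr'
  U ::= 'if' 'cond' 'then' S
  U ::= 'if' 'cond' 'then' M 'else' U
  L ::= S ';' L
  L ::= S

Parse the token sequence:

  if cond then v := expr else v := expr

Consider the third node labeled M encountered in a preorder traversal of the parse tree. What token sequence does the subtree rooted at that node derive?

[S [M if cond then [M v := expr] else [M v := expr]]]

v := expr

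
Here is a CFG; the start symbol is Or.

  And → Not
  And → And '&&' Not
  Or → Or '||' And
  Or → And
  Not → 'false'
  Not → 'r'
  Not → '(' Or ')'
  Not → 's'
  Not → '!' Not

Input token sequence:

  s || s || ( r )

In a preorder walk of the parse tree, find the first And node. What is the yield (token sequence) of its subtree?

s

[Or [Or [Or [And [Not s]]] || [And [Not s]]] || [And [Not ( [Or [And [Not r]]] )]]]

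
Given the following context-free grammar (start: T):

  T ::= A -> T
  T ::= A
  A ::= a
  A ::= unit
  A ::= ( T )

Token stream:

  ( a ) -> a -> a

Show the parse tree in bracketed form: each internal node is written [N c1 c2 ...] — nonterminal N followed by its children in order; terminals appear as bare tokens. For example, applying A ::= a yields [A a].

[T [A ( [T [A a]] )] -> [T [A a] -> [T [A a]]]]

T
A -> T
( T ) -> T
( A ) -> T
( a ) -> T
( a ) -> A -> T
( a ) -> a -> T
( a ) -> a -> A
( a ) -> a -> a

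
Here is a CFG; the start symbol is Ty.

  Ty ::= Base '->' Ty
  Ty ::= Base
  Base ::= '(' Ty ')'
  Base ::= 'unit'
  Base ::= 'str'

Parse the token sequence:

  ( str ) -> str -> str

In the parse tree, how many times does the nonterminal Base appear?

[Ty [Base ( [Ty [Base str]] )] -> [Ty [Base str] -> [Ty [Base str]]]]

4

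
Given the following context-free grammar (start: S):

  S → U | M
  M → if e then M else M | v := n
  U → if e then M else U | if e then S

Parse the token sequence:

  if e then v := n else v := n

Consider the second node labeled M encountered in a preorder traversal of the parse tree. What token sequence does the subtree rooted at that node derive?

[S [M if e then [M v := n] else [M v := n]]]

v := n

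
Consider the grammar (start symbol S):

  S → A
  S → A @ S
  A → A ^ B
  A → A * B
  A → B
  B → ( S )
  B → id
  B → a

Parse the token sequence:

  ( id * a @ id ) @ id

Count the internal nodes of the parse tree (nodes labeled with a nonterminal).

[S [A [B ( [S [A [A [B id]] * [B a]] @ [S [A [B id]]]] )]] @ [S [A [B id]]]]

14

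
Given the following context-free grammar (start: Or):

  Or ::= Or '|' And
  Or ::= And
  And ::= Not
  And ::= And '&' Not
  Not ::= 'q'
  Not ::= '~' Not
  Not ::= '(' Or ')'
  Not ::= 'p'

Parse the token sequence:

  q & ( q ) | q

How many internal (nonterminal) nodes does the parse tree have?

[Or [Or [And [And [Not q]] & [Not ( [Or [And [Not q]]] )]]] | [And [Not q]]]

11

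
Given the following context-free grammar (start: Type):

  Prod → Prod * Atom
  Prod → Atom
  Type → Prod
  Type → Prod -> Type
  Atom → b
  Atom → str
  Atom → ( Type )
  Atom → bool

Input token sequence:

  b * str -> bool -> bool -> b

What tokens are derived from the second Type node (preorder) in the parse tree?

[Type [Prod [Prod [Atom b]] * [Atom str]] -> [Type [Prod [Atom bool]] -> [Type [Prod [Atom bool]] -> [Type [Prod [Atom b]]]]]]

bool -> bool -> b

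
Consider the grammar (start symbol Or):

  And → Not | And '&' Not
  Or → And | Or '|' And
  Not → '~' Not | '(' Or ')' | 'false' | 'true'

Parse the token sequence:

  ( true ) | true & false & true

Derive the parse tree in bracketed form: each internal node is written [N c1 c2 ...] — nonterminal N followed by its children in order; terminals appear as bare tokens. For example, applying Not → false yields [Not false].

[Or [Or [And [Not ( [Or [And [Not true]]] )]]] | [And [And [And [Not true]] & [Not false]] & [Not true]]]

Or
Or | And
And | And
Not | And
( Or ) | And
( And ) | And
( Not ) | And
( true ) | And
( true ) | And & Not
( true ) | And & Not & Not
( true ) | Not & Not & Not
( true ) | true & Not & Not
( true ) | true & false & Not
( true ) | true & false & true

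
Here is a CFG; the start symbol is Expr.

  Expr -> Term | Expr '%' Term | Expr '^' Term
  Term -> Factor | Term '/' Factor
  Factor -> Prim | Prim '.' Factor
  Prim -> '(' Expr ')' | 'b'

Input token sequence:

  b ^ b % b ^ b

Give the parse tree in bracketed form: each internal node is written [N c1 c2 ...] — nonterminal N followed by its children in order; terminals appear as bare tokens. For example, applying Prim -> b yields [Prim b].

Expr
Expr ^ Term
Expr % Term ^ Term
Expr ^ Term % Term ^ Term
Term ^ Term % Term ^ Term
Factor ^ Term % Term ^ Term
Prim ^ Term % Term ^ Term
b ^ Term % Term ^ Term
b ^ Factor % Term ^ Term
b ^ Prim % Term ^ Term
b ^ b % Term ^ Term
b ^ b % Factor ^ Term
b ^ b % Prim ^ Term
b ^ b % b ^ Term
b ^ b % b ^ Factor
b ^ b % b ^ Prim
b ^ b % b ^ b

[Expr [Expr [Expr [Expr [Term [Factor [Prim b]]]] ^ [Term [Factor [Prim b]]]] % [Term [Factor [Prim b]]]] ^ [Term [Factor [Prim b]]]]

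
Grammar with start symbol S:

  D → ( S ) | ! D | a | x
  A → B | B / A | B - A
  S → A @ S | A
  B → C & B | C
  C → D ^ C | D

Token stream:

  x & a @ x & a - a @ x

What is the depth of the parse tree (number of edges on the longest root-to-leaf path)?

[S [A [B [C [D x]] & [B [C [D a]]]]] @ [S [A [B [C [D x]] & [B [C [D a]]]] - [A [B [C [D a]]]]] @ [S [A [B [C [D x]]]]]]]

7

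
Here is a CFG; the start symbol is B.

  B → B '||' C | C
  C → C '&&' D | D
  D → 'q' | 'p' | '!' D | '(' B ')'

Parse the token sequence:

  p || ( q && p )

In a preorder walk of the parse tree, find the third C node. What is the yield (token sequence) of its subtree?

[B [B [C [D p]]] || [C [D ( [B [C [C [D q]] && [D p]]] )]]]

q && p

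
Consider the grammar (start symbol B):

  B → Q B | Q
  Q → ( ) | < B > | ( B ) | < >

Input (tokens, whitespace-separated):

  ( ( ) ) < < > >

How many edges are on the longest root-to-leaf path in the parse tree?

5

[B [Q ( [B [Q ( )]] )] [B [Q < [B [Q < >]] >]]]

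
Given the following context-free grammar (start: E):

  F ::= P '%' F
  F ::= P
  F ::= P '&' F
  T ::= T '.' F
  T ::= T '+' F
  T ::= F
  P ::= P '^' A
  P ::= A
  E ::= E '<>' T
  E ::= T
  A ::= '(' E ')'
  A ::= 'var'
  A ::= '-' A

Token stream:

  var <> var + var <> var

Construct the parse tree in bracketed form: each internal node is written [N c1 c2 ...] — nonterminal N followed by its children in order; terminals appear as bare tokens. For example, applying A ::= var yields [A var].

E
E <> T
E <> T <> T
T <> T <> T
F <> T <> T
P <> T <> T
A <> T <> T
var <> T <> T
var <> T + F <> T
var <> F + F <> T
var <> P + F <> T
var <> A + F <> T
var <> var + F <> T
var <> var + P <> T
var <> var + A <> T
var <> var + var <> T
var <> var + var <> F
var <> var + var <> P
var <> var + var <> A
var <> var + var <> var

[E [E [E [T [F [P [A var]]]]] <> [T [T [F [P [A var]]]] + [F [P [A var]]]]] <> [T [F [P [A var]]]]]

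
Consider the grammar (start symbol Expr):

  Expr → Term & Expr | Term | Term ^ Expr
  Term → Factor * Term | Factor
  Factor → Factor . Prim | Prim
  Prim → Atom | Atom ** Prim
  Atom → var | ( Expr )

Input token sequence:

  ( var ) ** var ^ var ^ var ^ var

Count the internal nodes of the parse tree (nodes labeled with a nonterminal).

27

[Expr [Term [Factor [Prim [Atom ( [Expr [Term [Factor [Prim [Atom var]]]]] )] ** [Prim [Atom var]]]]] ^ [Expr [Term [Factor [Prim [Atom var]]]] ^ [Expr [Term [Factor [Prim [Atom var]]]] ^ [Expr [Term [Factor [Prim [Atom var]]]]]]]]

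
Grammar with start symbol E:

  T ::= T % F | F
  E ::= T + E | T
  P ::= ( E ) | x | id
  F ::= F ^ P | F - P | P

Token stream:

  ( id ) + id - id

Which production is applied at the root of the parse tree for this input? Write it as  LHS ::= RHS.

[E [T [F [P ( [E [T [F [P id]]]] )]]] + [E [T [F [F [P id]] - [P id]]]]]

E ::= T + E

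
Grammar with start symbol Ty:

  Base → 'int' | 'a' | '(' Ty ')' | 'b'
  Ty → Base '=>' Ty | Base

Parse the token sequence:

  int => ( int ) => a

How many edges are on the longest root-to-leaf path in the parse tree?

[Ty [Base int] => [Ty [Base ( [Ty [Base int]] )] => [Ty [Base a]]]]

5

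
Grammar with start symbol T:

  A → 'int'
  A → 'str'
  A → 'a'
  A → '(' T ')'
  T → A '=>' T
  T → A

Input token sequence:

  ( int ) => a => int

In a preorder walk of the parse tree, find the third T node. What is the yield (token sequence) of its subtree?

[T [A ( [T [A int]] )] => [T [A a] => [T [A int]]]]

a => int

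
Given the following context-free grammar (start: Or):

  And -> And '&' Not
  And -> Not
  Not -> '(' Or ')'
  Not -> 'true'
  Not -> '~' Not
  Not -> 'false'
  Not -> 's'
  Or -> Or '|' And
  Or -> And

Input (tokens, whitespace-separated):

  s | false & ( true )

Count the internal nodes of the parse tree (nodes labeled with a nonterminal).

[Or [Or [And [Not s]]] | [And [And [Not false]] & [Not ( [Or [And [Not true]]] )]]]

11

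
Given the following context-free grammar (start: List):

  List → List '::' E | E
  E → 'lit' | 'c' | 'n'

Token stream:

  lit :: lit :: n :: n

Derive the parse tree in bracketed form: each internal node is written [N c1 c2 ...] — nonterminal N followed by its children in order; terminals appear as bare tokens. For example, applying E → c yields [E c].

[List [List [List [List [E lit]] :: [E lit]] :: [E n]] :: [E n]]

List
List :: E
List :: E :: E
List :: E :: E :: E
E :: E :: E :: E
lit :: E :: E :: E
lit :: lit :: E :: E
lit :: lit :: n :: E
lit :: lit :: n :: n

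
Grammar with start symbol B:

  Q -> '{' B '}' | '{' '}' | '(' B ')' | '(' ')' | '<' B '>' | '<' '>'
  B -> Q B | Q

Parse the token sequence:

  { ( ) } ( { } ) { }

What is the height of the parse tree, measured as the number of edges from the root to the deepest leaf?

5

[B [Q { [B [Q ( )]] }] [B [Q ( [B [Q { }]] )] [B [Q { }]]]]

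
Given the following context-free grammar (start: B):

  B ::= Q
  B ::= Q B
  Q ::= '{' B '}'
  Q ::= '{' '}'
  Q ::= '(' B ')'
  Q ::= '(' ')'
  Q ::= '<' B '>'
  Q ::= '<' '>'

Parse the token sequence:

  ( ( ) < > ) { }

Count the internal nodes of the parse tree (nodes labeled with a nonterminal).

8

[B [Q ( [B [Q ( )] [B [Q < >]]] )] [B [Q { }]]]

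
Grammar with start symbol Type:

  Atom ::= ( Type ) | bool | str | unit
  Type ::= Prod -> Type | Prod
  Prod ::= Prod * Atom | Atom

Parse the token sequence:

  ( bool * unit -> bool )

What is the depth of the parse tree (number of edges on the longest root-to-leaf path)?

[Type [Prod [Atom ( [Type [Prod [Prod [Atom bool]] * [Atom unit]] -> [Type [Prod [Atom bool]]]] )]]]

7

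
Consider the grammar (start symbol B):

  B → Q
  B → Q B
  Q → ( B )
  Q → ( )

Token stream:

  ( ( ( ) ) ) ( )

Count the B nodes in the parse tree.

[B [Q ( [B [Q ( [B [Q ( )]] )]] )] [B [Q ( )]]]

4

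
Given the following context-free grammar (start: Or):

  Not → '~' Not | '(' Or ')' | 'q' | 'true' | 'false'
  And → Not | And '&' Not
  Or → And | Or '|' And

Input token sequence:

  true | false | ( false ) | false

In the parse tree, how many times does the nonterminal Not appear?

5

[Or [Or [Or [Or [And [Not true]]] | [And [Not false]]] | [And [Not ( [Or [And [Not false]]] )]]] | [And [Not false]]]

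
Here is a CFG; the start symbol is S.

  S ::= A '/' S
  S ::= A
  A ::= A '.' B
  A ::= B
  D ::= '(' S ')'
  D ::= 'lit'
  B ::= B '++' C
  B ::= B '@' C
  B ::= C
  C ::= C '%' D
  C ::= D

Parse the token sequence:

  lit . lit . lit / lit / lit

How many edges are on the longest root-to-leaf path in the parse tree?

7

[S [A [A [A [B [C [D lit]]]] . [B [C [D lit]]]] . [B [C [D lit]]]] / [S [A [B [C [D lit]]]] / [S [A [B [C [D lit]]]]]]]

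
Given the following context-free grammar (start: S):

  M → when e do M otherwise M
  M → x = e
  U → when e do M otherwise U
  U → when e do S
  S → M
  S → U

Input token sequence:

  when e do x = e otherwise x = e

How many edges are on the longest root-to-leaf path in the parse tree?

3

[S [M when e do [M x = e] otherwise [M x = e]]]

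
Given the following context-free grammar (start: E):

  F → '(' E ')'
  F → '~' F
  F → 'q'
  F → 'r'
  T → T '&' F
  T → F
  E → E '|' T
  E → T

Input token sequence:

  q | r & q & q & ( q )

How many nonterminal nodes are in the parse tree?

[E [E [T [F q]]] | [T [T [T [T [F r]] & [F q]] & [F q]] & [F ( [E [T [F q]]] )]]]

15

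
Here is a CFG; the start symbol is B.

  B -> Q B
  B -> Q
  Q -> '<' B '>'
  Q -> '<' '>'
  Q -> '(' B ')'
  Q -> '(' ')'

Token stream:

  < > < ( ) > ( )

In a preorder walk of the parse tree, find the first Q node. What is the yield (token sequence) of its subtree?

[B [Q < >] [B [Q < [B [Q ( )]] >] [B [Q ( )]]]]

< >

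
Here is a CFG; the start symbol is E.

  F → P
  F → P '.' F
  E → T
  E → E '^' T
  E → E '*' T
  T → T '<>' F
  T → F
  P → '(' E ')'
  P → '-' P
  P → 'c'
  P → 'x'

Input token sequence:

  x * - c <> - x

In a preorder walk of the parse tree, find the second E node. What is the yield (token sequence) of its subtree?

[E [E [T [F [P x]]]] * [T [T [F [P - [P c]]]] <> [F [P - [P x]]]]]

x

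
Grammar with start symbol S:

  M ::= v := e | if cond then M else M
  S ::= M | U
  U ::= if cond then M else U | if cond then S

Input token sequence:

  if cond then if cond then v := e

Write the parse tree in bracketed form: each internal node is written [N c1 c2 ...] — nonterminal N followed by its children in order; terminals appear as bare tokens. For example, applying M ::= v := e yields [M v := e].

[S [U if cond then [S [U if cond then [S [M v := e]]]]]]

S
U
if cond then S
if cond then U
if cond then if cond then S
if cond then if cond then M
if cond then if cond then v := e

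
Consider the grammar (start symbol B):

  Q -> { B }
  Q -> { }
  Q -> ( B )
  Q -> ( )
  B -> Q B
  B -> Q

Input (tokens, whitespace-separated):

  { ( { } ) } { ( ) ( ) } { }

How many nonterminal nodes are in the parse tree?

14

[B [Q { [B [Q ( [B [Q { }]] )]] }] [B [Q { [B [Q ( )] [B [Q ( )]]] }] [B [Q { }]]]]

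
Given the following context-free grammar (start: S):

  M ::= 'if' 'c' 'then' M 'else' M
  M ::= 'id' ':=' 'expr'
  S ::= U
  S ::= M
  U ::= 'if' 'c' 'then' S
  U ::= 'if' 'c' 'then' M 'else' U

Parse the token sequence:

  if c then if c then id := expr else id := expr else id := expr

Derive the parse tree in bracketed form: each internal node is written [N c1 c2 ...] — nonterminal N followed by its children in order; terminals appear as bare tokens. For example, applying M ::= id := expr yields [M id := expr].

[S [M if c then [M if c then [M id := expr] else [M id := expr]] else [M id := expr]]]

S
M
if c then M else M
if c then if c then M else M else M
if c then if c then id := expr else M else M
if c then if c then id := expr else id := expr else M
if c then if c then id := expr else id := expr else id := expr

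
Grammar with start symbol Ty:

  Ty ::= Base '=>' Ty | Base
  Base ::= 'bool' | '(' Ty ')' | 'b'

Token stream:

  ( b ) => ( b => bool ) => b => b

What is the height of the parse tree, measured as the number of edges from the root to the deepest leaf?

6

[Ty [Base ( [Ty [Base b]] )] => [Ty [Base ( [Ty [Base b] => [Ty [Base bool]]] )] => [Ty [Base b] => [Ty [Base b]]]]]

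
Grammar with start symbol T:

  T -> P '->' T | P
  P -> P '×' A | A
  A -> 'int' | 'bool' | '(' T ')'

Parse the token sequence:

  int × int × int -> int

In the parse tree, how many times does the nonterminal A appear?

4

[T [P [P [P [A int]] × [A int]] × [A int]] -> [T [P [A int]]]]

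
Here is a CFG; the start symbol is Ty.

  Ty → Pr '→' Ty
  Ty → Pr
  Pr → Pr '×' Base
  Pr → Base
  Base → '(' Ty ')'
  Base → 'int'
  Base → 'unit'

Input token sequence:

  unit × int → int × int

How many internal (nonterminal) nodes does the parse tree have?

10

[Ty [Pr [Pr [Base unit]] × [Base int]] → [Ty [Pr [Pr [Base int]] × [Base int]]]]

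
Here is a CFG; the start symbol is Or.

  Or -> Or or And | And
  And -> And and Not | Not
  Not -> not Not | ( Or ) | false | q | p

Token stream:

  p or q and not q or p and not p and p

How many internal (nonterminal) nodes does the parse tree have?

17

[Or [Or [Or [And [Not p]]] or [And [And [Not q]] and [Not not [Not q]]]] or [And [And [And [Not p]] and [Not not [Not p]]] and [Not p]]]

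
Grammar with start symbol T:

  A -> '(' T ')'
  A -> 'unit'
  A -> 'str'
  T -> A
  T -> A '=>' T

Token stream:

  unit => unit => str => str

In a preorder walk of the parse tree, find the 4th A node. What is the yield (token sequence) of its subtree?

[T [A unit] => [T [A unit] => [T [A str] => [T [A str]]]]]

str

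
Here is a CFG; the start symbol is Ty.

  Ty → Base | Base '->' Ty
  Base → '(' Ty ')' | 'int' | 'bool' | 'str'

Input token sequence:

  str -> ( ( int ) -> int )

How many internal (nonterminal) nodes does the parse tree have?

10

[Ty [Base str] -> [Ty [Base ( [Ty [Base ( [Ty [Base int]] )] -> [Ty [Base int]]] )]]]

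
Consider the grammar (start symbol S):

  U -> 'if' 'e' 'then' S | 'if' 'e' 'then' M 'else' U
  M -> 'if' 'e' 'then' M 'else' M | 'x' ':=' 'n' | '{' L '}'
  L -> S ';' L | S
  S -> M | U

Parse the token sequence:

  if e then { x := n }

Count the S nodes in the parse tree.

3

[S [U if e then [S [M { [L [S [M x := n]]] }]]]]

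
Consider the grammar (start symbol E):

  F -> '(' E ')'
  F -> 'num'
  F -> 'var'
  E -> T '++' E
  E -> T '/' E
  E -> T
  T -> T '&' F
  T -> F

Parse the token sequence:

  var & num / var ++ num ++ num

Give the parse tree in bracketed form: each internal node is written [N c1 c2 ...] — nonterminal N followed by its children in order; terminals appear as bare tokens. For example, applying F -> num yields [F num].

E
T / E
T & F / E
F & F / E
var & F / E
var & num / E
var & num / T ++ E
var & num / F ++ E
var & num / var ++ E
var & num / var ++ T ++ E
var & num / var ++ F ++ E
var & num / var ++ num ++ E
var & num / var ++ num ++ T
var & num / var ++ num ++ F
var & num / var ++ num ++ num

[E [T [T [F var]] & [F num]] / [E [T [F var]] ++ [E [T [F num]] ++ [E [T [F num]]]]]]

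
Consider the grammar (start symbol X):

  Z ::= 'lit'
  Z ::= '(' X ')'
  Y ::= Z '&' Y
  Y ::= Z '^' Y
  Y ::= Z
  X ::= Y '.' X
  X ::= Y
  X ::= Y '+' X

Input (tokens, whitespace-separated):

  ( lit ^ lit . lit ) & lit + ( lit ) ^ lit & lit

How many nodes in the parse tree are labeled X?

5

[X [Y [Z ( [X [Y [Z lit] ^ [Y [Z lit]]] . [X [Y [Z lit]]]] )] & [Y [Z lit]]] + [X [Y [Z ( [X [Y [Z lit]]] )] ^ [Y [Z lit] & [Y [Z lit]]]]]]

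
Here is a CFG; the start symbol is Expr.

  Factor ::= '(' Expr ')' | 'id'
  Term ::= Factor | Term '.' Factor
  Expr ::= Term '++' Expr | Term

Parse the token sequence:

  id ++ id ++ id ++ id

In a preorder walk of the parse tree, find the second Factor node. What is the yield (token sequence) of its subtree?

id

[Expr [Term [Factor id]] ++ [Expr [Term [Factor id]] ++ [Expr [Term [Factor id]] ++ [Expr [Term [Factor id]]]]]]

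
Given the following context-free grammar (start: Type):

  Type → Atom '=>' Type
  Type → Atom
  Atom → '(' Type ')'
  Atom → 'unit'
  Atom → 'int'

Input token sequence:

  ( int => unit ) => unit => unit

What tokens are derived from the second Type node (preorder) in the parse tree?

[Type [Atom ( [Type [Atom int] => [Type [Atom unit]]] )] => [Type [Atom unit] => [Type [Atom unit]]]]

int => unit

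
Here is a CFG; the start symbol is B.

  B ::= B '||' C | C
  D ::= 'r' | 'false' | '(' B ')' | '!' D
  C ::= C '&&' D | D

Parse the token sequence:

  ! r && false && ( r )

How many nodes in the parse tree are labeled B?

[B [C [C [C [D ! [D r]]] && [D false]] && [D ( [B [C [D r]]] )]]]

2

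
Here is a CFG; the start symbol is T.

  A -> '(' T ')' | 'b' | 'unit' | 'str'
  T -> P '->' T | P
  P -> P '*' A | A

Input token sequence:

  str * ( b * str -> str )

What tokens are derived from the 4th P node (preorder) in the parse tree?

[T [P [P [A str]] * [A ( [T [P [P [A b]] * [A str]] -> [T [P [A str]]]] )]]]

b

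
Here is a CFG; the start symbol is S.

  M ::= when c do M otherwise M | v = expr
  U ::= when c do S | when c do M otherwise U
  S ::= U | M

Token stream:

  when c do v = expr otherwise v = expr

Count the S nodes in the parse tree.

[S [M when c do [M v = expr] otherwise [M v = expr]]]

1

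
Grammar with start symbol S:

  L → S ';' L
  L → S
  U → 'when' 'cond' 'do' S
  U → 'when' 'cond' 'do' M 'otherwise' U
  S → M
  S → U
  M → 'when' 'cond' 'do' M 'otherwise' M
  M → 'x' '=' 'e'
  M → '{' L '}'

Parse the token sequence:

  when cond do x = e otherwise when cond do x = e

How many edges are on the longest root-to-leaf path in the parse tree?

[S [U when cond do [M x = e] otherwise [U when cond do [S [M x = e]]]]]

5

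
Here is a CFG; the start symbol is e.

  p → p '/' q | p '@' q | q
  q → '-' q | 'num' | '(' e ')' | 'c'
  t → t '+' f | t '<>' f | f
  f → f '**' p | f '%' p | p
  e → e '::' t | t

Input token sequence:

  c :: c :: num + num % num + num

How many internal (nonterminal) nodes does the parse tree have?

[e [e [e [t [f [p [q c]]]]] :: [t [f [p [q c]]]]] :: [t [t [t [f [p [q num]]]] + [f [f [p [q num]]] % [p [q num]]]] + [f [p [q num]]]]]

26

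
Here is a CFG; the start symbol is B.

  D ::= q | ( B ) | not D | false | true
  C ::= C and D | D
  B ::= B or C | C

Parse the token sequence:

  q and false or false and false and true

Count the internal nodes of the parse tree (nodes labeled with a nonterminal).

12

[B [B [C [C [D q]] and [D false]]] or [C [C [C [D false]] and [D false]] and [D true]]]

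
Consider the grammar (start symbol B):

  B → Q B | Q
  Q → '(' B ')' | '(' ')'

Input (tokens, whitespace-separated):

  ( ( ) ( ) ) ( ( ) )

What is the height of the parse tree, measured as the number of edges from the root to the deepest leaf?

[B [Q ( [B [Q ( )] [B [Q ( )]]] )] [B [Q ( [B [Q ( )]] )]]]

5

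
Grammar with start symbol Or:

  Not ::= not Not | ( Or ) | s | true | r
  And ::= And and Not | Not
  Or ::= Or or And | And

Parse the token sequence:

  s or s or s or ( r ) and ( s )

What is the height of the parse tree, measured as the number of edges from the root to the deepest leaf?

7

[Or [Or [Or [Or [And [Not s]]] or [And [Not s]]] or [And [Not s]]] or [And [And [Not ( [Or [And [Not r]]] )]] and [Not ( [Or [And [Not s]]] )]]]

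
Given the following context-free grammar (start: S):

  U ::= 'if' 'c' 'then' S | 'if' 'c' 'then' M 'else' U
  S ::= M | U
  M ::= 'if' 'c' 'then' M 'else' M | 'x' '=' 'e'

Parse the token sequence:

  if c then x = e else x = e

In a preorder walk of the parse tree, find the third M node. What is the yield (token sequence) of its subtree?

x = e

[S [M if c then [M x = e] else [M x = e]]]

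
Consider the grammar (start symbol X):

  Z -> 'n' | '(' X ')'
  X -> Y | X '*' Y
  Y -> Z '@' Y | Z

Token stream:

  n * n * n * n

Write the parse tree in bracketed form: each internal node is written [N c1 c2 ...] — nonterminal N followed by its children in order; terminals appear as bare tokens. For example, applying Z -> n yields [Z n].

[X [X [X [X [Y [Z n]]] * [Y [Z n]]] * [Y [Z n]]] * [Y [Z n]]]

X
X * Y
X * Y * Y
X * Y * Y * Y
Y * Y * Y * Y
Z * Y * Y * Y
n * Y * Y * Y
n * Z * Y * Y
n * n * Y * Y
n * n * Z * Y
n * n * n * Y
n * n * n * Z
n * n * n * n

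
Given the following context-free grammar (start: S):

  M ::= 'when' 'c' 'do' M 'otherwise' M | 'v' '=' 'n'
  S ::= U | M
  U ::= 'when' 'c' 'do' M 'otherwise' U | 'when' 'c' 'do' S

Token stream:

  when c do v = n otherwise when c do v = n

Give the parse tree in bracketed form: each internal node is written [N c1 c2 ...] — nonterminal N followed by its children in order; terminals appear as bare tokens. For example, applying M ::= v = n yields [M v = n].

S
U
when c do M otherwise U
when c do v = n otherwise U
when c do v = n otherwise when c do S
when c do v = n otherwise when c do M
when c do v = n otherwise when c do v = n

[S [U when c do [M v = n] otherwise [U when c do [S [M v = n]]]]]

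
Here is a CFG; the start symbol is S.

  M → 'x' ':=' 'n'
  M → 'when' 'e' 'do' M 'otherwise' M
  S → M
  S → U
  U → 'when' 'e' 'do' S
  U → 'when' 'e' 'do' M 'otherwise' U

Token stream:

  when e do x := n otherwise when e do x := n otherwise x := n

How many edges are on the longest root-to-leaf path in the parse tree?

[S [M when e do [M x := n] otherwise [M when e do [M x := n] otherwise [M x := n]]]]

4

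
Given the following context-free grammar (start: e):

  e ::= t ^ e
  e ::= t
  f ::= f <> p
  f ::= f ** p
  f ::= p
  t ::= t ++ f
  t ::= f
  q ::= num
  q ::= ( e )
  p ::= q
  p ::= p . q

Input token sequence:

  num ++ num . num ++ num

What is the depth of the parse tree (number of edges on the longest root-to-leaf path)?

[e [t [t [t [f [p [q num]]]] ++ [f [p [p [q num]] . [q num]]]] ++ [f [p [q num]]]]]

7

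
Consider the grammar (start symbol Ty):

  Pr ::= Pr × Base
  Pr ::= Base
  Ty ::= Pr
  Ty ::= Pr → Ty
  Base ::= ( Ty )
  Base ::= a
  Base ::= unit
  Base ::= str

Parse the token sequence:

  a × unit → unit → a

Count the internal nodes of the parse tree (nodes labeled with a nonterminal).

11

[Ty [Pr [Pr [Base a]] × [Base unit]] → [Ty [Pr [Base unit]] → [Ty [Pr [Base a]]]]]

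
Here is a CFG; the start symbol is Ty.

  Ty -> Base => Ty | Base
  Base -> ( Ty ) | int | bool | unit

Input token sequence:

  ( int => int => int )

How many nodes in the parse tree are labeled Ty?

[Ty [Base ( [Ty [Base int] => [Ty [Base int] => [Ty [Base int]]]] )]]

4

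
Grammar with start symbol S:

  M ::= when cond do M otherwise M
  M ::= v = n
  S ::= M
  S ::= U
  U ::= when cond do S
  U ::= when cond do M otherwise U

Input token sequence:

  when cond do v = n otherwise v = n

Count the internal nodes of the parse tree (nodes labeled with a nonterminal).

[S [M when cond do [M v = n] otherwise [M v = n]]]

4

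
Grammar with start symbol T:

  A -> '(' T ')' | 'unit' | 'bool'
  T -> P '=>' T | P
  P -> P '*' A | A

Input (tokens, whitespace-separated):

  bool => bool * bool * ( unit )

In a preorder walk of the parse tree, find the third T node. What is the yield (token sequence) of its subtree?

[T [P [A bool]] => [T [P [P [P [A bool]] * [A bool]] * [A ( [T [P [A unit]]] )]]]]

unit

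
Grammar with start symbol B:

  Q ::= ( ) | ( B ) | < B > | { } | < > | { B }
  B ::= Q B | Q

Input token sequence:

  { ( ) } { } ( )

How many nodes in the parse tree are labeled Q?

[B [Q { [B [Q ( )]] }] [B [Q { }] [B [Q ( )]]]]

4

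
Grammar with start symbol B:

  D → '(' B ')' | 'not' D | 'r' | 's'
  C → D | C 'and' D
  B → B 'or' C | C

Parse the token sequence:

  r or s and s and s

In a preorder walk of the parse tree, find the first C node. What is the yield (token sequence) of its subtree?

[B [B [C [D r]]] or [C [C [C [D s]] and [D s]] and [D s]]]

r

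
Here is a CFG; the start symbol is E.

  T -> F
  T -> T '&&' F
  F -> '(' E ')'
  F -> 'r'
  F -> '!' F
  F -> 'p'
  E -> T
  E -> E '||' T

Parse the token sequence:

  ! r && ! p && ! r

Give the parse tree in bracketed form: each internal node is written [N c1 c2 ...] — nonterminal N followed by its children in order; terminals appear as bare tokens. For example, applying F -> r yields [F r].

[E [T [T [T [F ! [F r]]] && [F ! [F p]]] && [F ! [F r]]]]

E
T
T && F
T && F && F
F && F && F
! F && F && F
! r && F && F
! r && ! F && F
! r && ! p && F
! r && ! p && ! F
! r && ! p && ! r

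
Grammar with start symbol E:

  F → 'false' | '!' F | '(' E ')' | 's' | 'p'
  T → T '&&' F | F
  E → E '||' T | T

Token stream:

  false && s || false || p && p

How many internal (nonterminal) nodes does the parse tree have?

[E [E [E [T [T [F false]] && [F s]]] || [T [F false]]] || [T [T [F p]] && [F p]]]

13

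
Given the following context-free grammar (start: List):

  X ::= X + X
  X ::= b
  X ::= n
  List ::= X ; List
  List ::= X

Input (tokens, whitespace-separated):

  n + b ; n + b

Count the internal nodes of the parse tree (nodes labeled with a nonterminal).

[List [X [X n] + [X b]] ; [List [X [X n] + [X b]]]]

8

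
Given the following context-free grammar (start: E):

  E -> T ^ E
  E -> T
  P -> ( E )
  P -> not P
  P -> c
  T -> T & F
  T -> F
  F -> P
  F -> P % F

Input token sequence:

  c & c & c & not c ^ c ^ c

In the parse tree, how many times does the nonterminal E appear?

3

[E [T [T [T [T [F [P c]]] & [F [P c]]] & [F [P c]]] & [F [P not [P c]]]] ^ [E [T [F [P c]]] ^ [E [T [F [P c]]]]]]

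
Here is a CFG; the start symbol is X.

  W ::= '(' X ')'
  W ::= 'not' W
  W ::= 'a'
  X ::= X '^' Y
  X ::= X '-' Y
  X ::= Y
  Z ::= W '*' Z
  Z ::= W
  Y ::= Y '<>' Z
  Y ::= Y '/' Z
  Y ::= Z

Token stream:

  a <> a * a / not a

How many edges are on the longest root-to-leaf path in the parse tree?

6

[X [Y [Y [Y [Z [W a]]] <> [Z [W a] * [Z [W a]]]] / [Z [W not [W a]]]]]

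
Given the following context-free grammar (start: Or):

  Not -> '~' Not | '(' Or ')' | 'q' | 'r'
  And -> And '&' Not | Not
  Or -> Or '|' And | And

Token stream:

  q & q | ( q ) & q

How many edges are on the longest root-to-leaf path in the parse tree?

[Or [Or [And [And [Not q]] & [Not q]]] | [And [And [Not ( [Or [And [Not q]]] )]] & [Not q]]]

7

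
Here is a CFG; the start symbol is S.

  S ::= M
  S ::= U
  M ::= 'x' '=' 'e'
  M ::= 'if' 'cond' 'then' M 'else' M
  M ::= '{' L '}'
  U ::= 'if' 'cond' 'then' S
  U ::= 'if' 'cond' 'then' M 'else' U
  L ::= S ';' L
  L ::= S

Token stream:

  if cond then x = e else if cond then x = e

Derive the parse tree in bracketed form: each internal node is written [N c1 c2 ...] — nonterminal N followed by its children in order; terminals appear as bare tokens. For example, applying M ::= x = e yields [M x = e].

[S [U if cond then [M x = e] else [U if cond then [S [M x = e]]]]]

S
U
if cond then M else U
if cond then x = e else U
if cond then x = e else if cond then S
if cond then x = e else if cond then M
if cond then x = e else if cond then x = e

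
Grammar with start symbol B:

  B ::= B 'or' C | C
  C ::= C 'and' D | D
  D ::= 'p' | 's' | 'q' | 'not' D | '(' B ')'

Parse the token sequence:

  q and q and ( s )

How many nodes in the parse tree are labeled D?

4

[B [C [C [C [D q]] and [D q]] and [D ( [B [C [D s]]] )]]]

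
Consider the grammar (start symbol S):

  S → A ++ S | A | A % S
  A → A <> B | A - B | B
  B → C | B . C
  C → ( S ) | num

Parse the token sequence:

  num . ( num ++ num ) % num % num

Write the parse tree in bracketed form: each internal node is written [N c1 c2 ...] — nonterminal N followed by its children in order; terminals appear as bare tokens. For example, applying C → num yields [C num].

S
A % S
B % S
B . C % S
C . C % S
num . C % S
num . ( S ) % S
num . ( A ++ S ) % S
num . ( B ++ S ) % S
num . ( C ++ S ) % S
num . ( num ++ S ) % S
num . ( num ++ A ) % S
num . ( num ++ B ) % S
num . ( num ++ C ) % S
num . ( num ++ num ) % S
num . ( num ++ num ) % A % S
num . ( num ++ num ) % B % S
num . ( num ++ num ) % C % S
num . ( num ++ num ) % num % S
num . ( num ++ num ) % num % A
num . ( num ++ num ) % num % B
num . ( num ++ num ) % num % C
num . ( num ++ num ) % num % num

[S [A [B [B [C num]] . [C ( [S [A [B [C num]]] ++ [S [A [B [C num]]]]] )]]] % [S [A [B [C num]]] % [S [A [B [C num]]]]]]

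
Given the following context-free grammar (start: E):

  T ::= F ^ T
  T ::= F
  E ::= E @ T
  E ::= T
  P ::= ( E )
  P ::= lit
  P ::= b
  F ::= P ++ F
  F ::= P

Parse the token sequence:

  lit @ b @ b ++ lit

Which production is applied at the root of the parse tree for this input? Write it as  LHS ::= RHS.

E ::= E @ T

[E [E [E [T [F [P lit]]]] @ [T [F [P b]]]] @ [T [F [P b] ++ [F [P lit]]]]]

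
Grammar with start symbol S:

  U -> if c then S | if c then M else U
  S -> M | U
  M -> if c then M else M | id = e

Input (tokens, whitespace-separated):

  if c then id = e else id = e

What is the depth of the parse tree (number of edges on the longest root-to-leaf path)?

3

[S [M if c then [M id = e] else [M id = e]]]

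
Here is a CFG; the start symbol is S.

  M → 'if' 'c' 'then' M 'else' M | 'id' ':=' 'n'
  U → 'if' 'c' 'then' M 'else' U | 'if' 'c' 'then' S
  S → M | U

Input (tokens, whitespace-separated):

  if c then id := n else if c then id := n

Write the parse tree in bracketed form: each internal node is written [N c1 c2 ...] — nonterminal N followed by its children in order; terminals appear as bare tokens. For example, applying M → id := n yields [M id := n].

S
U
if c then M else U
if c then id := n else U
if c then id := n else if c then S
if c then id := n else if c then M
if c then id := n else if c then id := n

[S [U if c then [M id := n] else [U if c then [S [M id := n]]]]]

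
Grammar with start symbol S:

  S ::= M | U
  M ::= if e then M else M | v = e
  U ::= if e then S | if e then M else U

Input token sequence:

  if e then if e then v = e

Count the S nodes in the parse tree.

[S [U if e then [S [U if e then [S [M v = e]]]]]]

3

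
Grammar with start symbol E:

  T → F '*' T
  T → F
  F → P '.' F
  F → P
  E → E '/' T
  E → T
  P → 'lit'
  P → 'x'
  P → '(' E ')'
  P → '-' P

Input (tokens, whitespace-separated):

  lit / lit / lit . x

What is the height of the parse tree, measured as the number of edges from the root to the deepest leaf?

6

[E [E [E [T [F [P lit]]]] / [T [F [P lit]]]] / [T [F [P lit] . [F [P x]]]]]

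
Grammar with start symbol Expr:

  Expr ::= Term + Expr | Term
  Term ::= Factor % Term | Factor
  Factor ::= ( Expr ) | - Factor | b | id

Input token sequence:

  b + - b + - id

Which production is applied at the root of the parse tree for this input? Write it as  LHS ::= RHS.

Expr ::= Term + Expr

[Expr [Term [Factor b]] + [Expr [Term [Factor - [Factor b]]] + [Expr [Term [Factor - [Factor id]]]]]]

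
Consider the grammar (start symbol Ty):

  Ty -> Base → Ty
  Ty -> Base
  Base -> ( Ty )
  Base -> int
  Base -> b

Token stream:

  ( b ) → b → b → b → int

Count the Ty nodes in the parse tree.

6

[Ty [Base ( [Ty [Base b]] )] → [Ty [Base b] → [Ty [Base b] → [Ty [Base b] → [Ty [Base int]]]]]]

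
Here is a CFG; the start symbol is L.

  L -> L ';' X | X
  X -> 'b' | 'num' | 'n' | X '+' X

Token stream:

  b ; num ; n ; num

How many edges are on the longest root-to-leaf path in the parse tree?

[L [L [L [L [X b]] ; [X num]] ; [X n]] ; [X num]]

5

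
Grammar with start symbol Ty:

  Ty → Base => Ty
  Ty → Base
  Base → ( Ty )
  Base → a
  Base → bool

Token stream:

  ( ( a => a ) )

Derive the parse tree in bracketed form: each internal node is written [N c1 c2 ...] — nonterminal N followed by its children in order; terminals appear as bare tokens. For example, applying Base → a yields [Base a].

Ty
Base
( Ty )
( Base )
( ( Ty ) )
( ( Base => Ty ) )
( ( a => Ty ) )
( ( a => Base ) )
( ( a => a ) )

[Ty [Base ( [Ty [Base ( [Ty [Base a] => [Ty [Base a]]] )]] )]]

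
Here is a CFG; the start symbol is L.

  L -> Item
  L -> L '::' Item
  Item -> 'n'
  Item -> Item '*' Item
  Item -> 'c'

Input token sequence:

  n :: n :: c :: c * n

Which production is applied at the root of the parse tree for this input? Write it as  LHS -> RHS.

[L [L [L [L [Item n]] :: [Item n]] :: [Item c]] :: [Item [Item c] * [Item n]]]

L -> L '::' Item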